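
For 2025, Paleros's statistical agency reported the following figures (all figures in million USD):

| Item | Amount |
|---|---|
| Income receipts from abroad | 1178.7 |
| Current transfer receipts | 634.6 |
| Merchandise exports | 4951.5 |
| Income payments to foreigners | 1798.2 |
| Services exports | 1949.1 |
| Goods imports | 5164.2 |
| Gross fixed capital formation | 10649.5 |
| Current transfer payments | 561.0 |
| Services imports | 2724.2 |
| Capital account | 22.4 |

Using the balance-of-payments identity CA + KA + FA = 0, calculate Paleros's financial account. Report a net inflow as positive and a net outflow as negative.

Goods balance = 4951.5 - 5164.2 = -212.7
Services balance = 1949.1 - 2724.2 = -775.1
Trade balance (goods + services) = -212.7 + (-775.1) = -987.8
Net primary income = 1178.7 - 1798.2 = -619.5
Net secondary income = 634.6 - 561.0 = 73.6
Current account = -987.8 + (-619.5) + 73.6 = -1533.7
Financial account = -(-1533.7 + 22.4) = 1511.3

1511.3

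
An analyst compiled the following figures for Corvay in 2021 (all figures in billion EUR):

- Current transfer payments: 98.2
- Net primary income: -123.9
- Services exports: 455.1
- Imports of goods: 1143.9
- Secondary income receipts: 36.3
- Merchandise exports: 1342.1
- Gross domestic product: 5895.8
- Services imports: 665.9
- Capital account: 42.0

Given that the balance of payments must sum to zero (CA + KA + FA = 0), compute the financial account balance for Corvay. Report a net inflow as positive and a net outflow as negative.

Goods balance = 1342.1 - 1143.9 = 198.2
Services balance = 455.1 - 665.9 = -210.8
Trade balance (goods + services) = 198.2 + (-210.8) = -12.6
Net primary income = -123.9
Net secondary income = 36.3 - 98.2 = -61.9
Current account = -12.6 + (-123.9) + (-61.9) = -198.4
Financial account = -(-198.4 + 42.0) = 156.4

156.4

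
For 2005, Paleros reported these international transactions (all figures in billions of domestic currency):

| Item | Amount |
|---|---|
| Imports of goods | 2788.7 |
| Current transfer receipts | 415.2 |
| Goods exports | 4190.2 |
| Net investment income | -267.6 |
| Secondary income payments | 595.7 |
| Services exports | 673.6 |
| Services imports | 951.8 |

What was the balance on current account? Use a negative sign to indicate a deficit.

675.2

Goods balance = 4190.2 - 2788.7 = 1401.5
Services balance = 673.6 - 951.8 = -278.2
Trade balance (goods + services) = 1401.5 + (-278.2) = 1123.3
Net primary income = -267.6
Net secondary income = 415.2 - 595.7 = -180.5
Current account = 1123.3 + (-267.6) + (-180.5) = 675.2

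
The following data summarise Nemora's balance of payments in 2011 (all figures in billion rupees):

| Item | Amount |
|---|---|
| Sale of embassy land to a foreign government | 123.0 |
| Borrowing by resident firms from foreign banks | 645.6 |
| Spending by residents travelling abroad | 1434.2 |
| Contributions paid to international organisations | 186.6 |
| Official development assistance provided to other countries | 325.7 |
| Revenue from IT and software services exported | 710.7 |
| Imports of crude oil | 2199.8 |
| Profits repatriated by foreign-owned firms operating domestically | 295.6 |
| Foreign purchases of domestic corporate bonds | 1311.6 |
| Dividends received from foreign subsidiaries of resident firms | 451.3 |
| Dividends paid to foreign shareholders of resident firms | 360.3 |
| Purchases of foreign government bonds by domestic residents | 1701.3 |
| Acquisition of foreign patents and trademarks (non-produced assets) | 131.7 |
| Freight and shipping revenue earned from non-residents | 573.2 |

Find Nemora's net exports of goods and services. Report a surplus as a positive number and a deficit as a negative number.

Goods: -2199.8
Services: 710.7 + 573.2 - 1434.2 = -150.3
Trade balance = -2199.8 + (-150.3) = -2350.1
(Excluded from the trade balance — capital account: sale of embassy land to a foreign government 123.0, acquisition of foreign patents and trademarks (non-produced assets) 131.7; financial account: borrowing by resident firms from foreign banks 645.6, foreign purchases of domestic corporate bonds 1311.6, purchases of foreign government bonds by domestic residents 1701.3; secondary income: contributions paid to international organisations 186.6, official development assistance provided to other countries 325.7; primary income: profits repatriated by foreign-owned firms operating domestically 295.6, dividends received from foreign subsidiaries of resident firms 451.3, dividends paid to foreign shareholders of resident firms 360.3.)

-2350.1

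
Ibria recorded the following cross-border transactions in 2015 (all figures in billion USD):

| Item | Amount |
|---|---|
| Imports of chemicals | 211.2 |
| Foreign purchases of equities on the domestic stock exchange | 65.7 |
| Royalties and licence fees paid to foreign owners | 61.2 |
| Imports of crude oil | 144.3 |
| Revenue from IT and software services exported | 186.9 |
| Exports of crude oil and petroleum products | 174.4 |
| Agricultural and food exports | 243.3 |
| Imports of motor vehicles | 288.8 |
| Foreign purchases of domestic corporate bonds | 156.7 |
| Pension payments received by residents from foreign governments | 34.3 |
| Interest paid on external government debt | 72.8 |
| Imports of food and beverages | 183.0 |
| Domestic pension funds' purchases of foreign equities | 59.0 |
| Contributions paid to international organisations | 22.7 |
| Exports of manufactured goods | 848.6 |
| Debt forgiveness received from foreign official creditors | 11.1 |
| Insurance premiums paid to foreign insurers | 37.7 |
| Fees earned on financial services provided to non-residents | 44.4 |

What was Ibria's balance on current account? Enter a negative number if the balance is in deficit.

Goods: -144.3 + 243.3 - 211.2 - 183.0 + 848.6 + 174.4 - 288.8 = 439.0
Services: 186.9 - 37.7 - 61.2 + 44.4 = 132.4
Primary income: -72.8
Secondary income: -22.7 + 34.3 = 11.6
Current account = 439.0 + 132.4 + (-72.8) + 11.6 = 510.2
(Excluded from the current account — financial account: foreign purchases of equities on the domestic stock exchange 65.7, foreign purchases of domestic corporate bonds 156.7, domestic pension funds' purchases of foreign equities 59.0; capital account: debt forgiveness received from foreign official creditors 11.1.)

510.2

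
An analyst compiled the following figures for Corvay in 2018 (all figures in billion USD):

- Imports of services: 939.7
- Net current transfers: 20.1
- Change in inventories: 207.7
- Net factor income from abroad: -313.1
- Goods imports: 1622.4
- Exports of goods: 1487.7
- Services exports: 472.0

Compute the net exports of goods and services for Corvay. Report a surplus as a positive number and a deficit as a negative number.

-602.4

Goods balance = 1487.7 - 1622.4 = -134.7
Services balance = 472.0 - 939.7 = -467.7
Trade balance (goods + services) = -134.7 + (-467.7) = -602.4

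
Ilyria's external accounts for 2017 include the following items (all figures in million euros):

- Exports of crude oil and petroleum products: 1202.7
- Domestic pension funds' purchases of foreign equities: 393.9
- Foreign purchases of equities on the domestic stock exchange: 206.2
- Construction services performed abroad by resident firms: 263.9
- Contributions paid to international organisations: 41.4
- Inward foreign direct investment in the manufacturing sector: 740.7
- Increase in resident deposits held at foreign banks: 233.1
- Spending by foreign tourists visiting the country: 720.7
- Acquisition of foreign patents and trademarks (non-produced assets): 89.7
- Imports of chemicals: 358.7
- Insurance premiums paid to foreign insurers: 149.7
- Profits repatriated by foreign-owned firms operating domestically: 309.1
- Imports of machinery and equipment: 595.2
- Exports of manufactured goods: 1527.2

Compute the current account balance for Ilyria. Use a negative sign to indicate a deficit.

2260.4

Goods: 1202.7 - 358.7 - 595.2 + 1527.2 = 1776.0
Services: -149.7 + 720.7 + 263.9 = 834.9
Primary income: -309.1
Secondary income: -41.4
Current account = 1776.0 + 834.9 + (-309.1) + (-41.4) = 2260.4
(Excluded from the current account — financial account: domestic pension funds' purchases of foreign equities 393.9, foreign purchases of equities on the domestic stock exchange 206.2, inward foreign direct investment in the manufacturing sector 740.7, increase in resident deposits held at foreign banks 233.1; capital account: acquisition of foreign patents and trademarks (non-produced assets) 89.7.)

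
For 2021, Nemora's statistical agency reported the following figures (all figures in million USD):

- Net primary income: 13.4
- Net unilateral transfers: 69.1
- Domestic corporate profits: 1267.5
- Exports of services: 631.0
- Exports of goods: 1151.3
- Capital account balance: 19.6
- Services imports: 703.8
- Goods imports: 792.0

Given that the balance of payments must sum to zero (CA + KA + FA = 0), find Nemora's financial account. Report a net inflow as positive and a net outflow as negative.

-388.6

Goods balance = 1151.3 - 792.0 = 359.3
Services balance = 631.0 - 703.8 = -72.8
Trade balance (goods + services) = 359.3 + (-72.8) = 286.5
Net primary income = 13.4
Net secondary income = 69.1
Current account = 286.5 + 13.4 + 69.1 = 369.0
Financial account = -(369.0 + 19.6) = -388.6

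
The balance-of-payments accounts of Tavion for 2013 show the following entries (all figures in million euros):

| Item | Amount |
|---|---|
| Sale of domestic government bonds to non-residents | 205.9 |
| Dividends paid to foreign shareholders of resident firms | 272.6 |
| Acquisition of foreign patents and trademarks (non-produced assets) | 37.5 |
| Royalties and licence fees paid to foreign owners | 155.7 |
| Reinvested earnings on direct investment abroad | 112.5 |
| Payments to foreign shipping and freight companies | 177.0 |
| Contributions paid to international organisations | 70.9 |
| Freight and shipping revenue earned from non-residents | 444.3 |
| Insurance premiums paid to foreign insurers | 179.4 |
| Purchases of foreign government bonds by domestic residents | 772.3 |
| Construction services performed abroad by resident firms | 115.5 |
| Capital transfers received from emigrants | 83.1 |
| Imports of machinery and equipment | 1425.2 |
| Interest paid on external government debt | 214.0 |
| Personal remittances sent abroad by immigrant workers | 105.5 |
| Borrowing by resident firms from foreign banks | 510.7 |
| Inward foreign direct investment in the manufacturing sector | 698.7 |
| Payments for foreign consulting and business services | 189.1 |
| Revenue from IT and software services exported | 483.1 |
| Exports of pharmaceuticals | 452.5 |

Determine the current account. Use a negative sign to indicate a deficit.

-1181.5

Goods: -1425.2 + 452.5 = -972.7
Services: -189.1 + 115.5 - 179.4 - 177.0 - 155.7 + 444.3 + 483.1 = 341.7
Primary income: -272.6 + 112.5 - 214.0 = -374.1
Secondary income: -105.5 - 70.9 = -176.4
Current account = (-972.7) + 341.7 + (-374.1) + (-176.4) = -1181.5
(Excluded from the current account — financial account: sale of domestic government bonds to non-residents 205.9, purchases of foreign government bonds by domestic residents 772.3, borrowing by resident firms from foreign banks 510.7, inward foreign direct investment in the manufacturing sector 698.7; capital account: acquisition of foreign patents and trademarks (non-produced assets) 37.5, capital transfers received from emigrants 83.1.)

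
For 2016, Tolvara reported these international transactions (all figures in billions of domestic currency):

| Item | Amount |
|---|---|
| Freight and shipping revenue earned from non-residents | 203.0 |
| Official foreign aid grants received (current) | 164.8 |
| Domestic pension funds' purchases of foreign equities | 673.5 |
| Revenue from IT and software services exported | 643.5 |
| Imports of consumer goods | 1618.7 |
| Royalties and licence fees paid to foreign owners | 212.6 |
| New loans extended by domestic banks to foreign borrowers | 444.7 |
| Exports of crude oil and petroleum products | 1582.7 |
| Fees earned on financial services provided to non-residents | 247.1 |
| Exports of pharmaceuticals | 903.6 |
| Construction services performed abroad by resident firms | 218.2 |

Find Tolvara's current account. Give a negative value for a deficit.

2131.6

Goods: 1582.7 - 1618.7 + 903.6 = 867.6
Services: -212.6 + 247.1 + 218.2 + 203.0 + 643.5 = 1099.2
Secondary income: 164.8
Current account = 867.6 + 1099.2 + 164.8 = 2131.6
(Excluded from the current account — financial account: domestic pension funds' purchases of foreign equities 673.5, new loans extended by domestic banks to foreign borrowers 444.7.)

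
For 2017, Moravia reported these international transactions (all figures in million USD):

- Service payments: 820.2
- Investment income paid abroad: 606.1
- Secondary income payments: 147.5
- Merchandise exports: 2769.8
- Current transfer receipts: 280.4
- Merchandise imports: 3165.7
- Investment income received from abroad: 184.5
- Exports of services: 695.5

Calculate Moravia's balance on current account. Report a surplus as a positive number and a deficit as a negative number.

-809.3

Goods balance = 2769.8 - 3165.7 = -395.9
Services balance = 695.5 - 820.2 = -124.7
Trade balance (goods + services) = -395.9 + (-124.7) = -520.6
Net primary income = 184.5 - 606.1 = -421.6
Net secondary income = 280.4 - 147.5 = 132.9
Current account = -520.6 + (-421.6) + 132.9 = -809.3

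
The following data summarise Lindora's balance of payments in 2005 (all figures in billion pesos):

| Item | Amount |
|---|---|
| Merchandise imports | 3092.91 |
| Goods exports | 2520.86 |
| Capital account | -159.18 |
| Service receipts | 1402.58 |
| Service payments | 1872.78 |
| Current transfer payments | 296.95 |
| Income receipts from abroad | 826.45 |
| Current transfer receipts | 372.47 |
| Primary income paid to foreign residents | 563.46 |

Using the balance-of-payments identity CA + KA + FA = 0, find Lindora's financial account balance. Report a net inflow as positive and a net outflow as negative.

Goods balance = 2520.86 - 3092.91 = -572.05
Services balance = 1402.58 - 1872.78 = -470.20
Trade balance (goods + services) = -572.05 + (-470.20) = -1042.25
Net primary income = 826.45 - 563.46 = 262.99
Net secondary income = 372.47 - 296.95 = 75.52
Current account = -1042.25 + 262.99 + 75.52 = -703.74
Financial account = -(-703.74 + (-159.18)) = 862.92

862.92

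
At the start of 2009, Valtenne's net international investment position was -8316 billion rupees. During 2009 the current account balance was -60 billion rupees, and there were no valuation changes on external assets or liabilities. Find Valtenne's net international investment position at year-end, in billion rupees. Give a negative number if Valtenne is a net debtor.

With no valuation effects, change in NIIP = current account = -60
End-of-year NIIP = -8316 + (-60) = -8376

-8376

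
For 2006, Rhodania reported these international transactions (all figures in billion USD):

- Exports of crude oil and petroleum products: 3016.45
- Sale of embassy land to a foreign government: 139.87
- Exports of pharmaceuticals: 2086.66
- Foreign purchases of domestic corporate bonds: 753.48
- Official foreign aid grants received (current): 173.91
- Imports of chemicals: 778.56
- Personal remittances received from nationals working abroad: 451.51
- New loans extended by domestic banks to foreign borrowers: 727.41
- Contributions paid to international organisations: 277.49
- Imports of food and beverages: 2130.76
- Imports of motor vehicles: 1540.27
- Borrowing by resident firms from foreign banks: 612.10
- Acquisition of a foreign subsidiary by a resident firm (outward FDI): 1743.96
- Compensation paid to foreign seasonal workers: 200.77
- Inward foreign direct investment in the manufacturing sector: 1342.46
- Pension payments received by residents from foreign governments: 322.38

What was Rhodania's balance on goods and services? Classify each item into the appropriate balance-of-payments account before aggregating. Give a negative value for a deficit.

653.52

Goods: -2130.76 - 778.56 - 1540.27 + 2086.66 + 3016.45 = 653.52
Trade balance = 653.52 + 0.00 = 653.52
(Excluded from the trade balance — capital account: sale of embassy land to a foreign government 139.87; financial account: foreign purchases of domestic corporate bonds 753.48, new loans extended by domestic banks to foreign borrowers 727.41, borrowing by resident firms from foreign banks 612.10, acquisition of a foreign subsidiary by a resident firm (outward FDI) 1743.96, inward foreign direct investment in the manufacturing sector 1342.46; secondary income: official foreign aid grants received (current) 173.91, personal remittances received from nationals working abroad 451.51, contributions paid to international organisations 277.49, pension payments received by residents from foreign governments 322.38; primary income: compensation paid to foreign seasonal workers 200.77.)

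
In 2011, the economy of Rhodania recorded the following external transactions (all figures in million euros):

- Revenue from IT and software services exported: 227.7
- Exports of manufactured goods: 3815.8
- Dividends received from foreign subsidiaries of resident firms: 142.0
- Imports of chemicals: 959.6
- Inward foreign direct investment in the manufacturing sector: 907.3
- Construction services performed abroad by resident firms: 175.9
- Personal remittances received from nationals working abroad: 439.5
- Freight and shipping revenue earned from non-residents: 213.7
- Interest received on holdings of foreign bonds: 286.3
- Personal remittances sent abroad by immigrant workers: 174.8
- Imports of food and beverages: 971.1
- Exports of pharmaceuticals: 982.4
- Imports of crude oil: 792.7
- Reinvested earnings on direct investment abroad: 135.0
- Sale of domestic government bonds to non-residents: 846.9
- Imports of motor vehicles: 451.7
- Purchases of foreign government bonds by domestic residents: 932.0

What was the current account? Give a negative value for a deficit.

Goods: -451.7 + 982.4 + 3815.8 - 971.1 - 792.7 - 959.6 = 1623.1
Services: 175.9 + 213.7 + 227.7 = 617.3
Primary income: 135.0 + 142.0 + 286.3 = 563.3
Secondary income: -174.8 + 439.5 = 264.7
Current account = 1623.1 + 617.3 + 563.3 + 264.7 = 3068.4
(Excluded from the current account — financial account: inward foreign direct investment in the manufacturing sector 907.3, sale of domestic government bonds to non-residents 846.9, purchases of foreign government bonds by domestic residents 932.0.)

3068.4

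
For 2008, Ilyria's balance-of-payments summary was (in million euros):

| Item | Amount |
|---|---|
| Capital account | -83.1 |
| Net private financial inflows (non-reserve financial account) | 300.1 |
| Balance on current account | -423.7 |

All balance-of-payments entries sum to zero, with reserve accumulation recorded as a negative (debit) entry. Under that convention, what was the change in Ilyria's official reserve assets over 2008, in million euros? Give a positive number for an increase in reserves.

Official reserve transactions balance = -((-423.7) + (-83.1) + 300.1) = 206.7
An accumulation of reserves is recorded as a debit (negative entry), so the change in the stock of reserves is the negative of that balance.
Change in official reserves = -(206.7) = -206.7

-206.7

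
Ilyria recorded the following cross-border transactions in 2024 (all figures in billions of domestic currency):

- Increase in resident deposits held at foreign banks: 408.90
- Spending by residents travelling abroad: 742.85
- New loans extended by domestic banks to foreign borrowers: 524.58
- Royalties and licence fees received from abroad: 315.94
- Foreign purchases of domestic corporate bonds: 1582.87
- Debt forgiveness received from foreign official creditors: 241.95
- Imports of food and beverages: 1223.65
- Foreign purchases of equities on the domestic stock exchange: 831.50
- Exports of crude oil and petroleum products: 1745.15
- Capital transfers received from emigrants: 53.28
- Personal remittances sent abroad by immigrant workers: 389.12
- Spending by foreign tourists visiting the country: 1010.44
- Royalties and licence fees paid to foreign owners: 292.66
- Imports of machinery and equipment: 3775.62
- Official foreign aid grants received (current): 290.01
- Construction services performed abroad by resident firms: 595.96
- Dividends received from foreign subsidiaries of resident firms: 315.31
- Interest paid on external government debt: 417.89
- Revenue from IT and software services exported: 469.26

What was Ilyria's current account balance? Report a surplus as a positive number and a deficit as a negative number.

Goods: -1223.65 - 3775.62 + 1745.15 = -3254.12
Services: 469.26 - 742.85 + 315.94 - 292.66 + 1010.44 + 595.96 = 1356.09
Primary income: 315.31 - 417.89 = -102.58
Secondary income: -389.12 + 290.01 = -99.11
Current account = (-3254.12) + 1356.09 + (-102.58) + (-99.11) = -2099.72
(Excluded from the current account — financial account: increase in resident deposits held at foreign banks 408.90, new loans extended by domestic banks to foreign borrowers 524.58, foreign purchases of domestic corporate bonds 1582.87, foreign purchases of equities on the domestic stock exchange 831.50; capital account: debt forgiveness received from foreign official creditors 241.95, capital transfers received from emigrants 53.28.)

-2099.72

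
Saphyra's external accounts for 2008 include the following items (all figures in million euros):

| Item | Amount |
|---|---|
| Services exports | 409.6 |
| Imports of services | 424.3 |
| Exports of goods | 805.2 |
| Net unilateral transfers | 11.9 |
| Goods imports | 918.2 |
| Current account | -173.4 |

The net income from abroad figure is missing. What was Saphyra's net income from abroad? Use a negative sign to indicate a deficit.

-57.6

Current account = goods balance + services balance + net primary income + net secondary income
Sum of the known components = -115.8
Net income from abroad = CA - (known components) = -173.4 - (-115.8) = -57.6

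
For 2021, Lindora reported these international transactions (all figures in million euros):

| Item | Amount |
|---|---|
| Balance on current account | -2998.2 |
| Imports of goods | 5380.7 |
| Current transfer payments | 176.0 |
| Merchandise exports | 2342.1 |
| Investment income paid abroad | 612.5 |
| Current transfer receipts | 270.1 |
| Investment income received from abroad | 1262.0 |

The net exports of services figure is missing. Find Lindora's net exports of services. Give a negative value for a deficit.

-703.2

Current account = goods balance + services balance + net primary income + net secondary income
Sum of the known components = -2295.0
Net exports of services = CA - (known components) = -2998.2 - (-2295.0) = -703.2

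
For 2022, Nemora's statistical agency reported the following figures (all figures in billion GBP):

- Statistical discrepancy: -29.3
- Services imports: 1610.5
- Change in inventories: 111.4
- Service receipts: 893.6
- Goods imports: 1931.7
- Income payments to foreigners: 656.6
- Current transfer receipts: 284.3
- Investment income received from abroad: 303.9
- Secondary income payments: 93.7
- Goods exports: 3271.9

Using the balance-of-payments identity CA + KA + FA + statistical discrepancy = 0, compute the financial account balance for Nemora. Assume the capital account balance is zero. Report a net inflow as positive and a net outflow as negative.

-431.9

Goods balance = 3271.9 - 1931.7 = 1340.2
Services balance = 893.6 - 1610.5 = -716.9
Trade balance (goods + services) = 1340.2 + (-716.9) = 623.3
Net primary income = 303.9 - 656.6 = -352.7
Net secondary income = 284.3 - 93.7 = 190.6
Current account = 623.3 + (-352.7) + 190.6 = 461.2
Financial account = -(461.2 + (-29.3)) = -431.9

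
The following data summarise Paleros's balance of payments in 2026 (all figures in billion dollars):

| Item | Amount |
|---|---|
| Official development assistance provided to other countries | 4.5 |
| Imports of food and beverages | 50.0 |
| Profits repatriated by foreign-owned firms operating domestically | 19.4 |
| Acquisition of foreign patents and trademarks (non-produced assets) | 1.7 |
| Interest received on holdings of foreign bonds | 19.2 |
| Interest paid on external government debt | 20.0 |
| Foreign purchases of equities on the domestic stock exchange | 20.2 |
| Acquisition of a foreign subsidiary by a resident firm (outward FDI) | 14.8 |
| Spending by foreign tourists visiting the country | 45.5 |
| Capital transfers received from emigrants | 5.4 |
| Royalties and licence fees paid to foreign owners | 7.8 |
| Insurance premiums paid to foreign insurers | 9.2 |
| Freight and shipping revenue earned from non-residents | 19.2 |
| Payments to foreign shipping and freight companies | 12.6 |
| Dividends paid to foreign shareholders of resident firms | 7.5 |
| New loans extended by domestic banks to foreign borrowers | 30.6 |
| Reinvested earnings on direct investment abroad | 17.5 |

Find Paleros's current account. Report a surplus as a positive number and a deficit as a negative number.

-29.6

Goods: -50.0
Services: 45.5 - 7.8 - 12.6 + 19.2 - 9.2 = 35.1
Primary income: -7.5 + 19.2 + 17.5 - 19.4 - 20.0 = -10.2
Secondary income: -4.5
Current account = (-50.0) + 35.1 + (-10.2) + (-4.5) = -29.6
(Excluded from the current account — capital account: acquisition of foreign patents and trademarks (non-produced assets) 1.7, capital transfers received from emigrants 5.4; financial account: foreign purchases of equities on the domestic stock exchange 20.2, acquisition of a foreign subsidiary by a resident firm (outward FDI) 14.8, new loans extended by domestic banks to foreign borrowers 30.6.)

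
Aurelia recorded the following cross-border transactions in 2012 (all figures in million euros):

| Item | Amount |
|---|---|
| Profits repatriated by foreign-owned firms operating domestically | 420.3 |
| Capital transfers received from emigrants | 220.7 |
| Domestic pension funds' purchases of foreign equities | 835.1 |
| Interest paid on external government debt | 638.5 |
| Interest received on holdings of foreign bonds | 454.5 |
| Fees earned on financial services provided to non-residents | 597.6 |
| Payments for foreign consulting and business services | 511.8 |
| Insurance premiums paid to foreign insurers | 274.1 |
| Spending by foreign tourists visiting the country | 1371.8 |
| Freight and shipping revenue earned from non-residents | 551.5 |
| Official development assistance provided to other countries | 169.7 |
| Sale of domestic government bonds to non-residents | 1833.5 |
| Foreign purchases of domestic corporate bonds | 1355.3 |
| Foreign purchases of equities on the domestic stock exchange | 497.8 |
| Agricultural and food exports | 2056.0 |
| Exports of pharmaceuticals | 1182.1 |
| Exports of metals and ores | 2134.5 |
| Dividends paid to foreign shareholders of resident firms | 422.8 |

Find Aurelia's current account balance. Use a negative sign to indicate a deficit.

5910.8

Goods: 2056.0 + 1182.1 + 2134.5 = 5372.6
Services: 597.6 + 1371.8 - 511.8 + 551.5 - 274.1 = 1735.0
Primary income: -422.8 + 454.5 - 638.5 - 420.3 = -1027.1
Secondary income: -169.7
Current account = 5372.6 + 1735.0 + (-1027.1) + (-169.7) = 5910.8
(Excluded from the current account — capital account: capital transfers received from emigrants 220.7; financial account: domestic pension funds' purchases of foreign equities 835.1, sale of domestic government bonds to non-residents 1833.5, foreign purchases of domestic corporate bonds 1355.3, foreign purchases of equities on the domestic stock exchange 497.8.)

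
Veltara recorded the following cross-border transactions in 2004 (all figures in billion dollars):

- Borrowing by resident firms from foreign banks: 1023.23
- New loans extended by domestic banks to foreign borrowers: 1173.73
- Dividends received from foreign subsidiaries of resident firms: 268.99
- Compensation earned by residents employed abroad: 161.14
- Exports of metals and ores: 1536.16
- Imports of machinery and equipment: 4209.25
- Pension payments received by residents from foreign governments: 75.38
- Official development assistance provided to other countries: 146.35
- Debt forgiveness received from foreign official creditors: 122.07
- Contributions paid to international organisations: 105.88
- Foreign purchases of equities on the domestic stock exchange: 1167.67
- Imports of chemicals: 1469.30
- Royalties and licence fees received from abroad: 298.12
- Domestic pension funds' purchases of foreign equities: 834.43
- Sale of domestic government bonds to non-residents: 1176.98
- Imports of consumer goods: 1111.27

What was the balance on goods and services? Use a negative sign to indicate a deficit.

Goods: -4209.25 - 1469.30 + 1536.16 - 1111.27 = -5253.66
Services: 298.12
Trade balance = -5253.66 + 298.12 = -4955.54
(Excluded from the trade balance — financial account: borrowing by resident firms from foreign banks 1023.23, new loans extended by domestic banks to foreign borrowers 1173.73, foreign purchases of equities on the domestic stock exchange 1167.67, domestic pension funds' purchases of foreign equities 834.43, sale of domestic government bonds to non-residents 1176.98; primary income: dividends received from foreign subsidiaries of resident firms 268.99, compensation earned by residents employed abroad 161.14; secondary income: pension payments received by residents from foreign governments 75.38, official development assistance provided to other countries 146.35, contributions paid to international organisations 105.88; capital account: debt forgiveness received from foreign official creditors 122.07.)

-4955.54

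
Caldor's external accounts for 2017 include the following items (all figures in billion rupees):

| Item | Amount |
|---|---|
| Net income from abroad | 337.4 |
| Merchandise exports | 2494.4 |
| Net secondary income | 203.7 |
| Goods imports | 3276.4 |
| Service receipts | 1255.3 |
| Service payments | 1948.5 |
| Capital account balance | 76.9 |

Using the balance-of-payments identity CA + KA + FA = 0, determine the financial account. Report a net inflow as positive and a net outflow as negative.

Goods balance = 2494.4 - 3276.4 = -782.0
Services balance = 1255.3 - 1948.5 = -693.2
Trade balance (goods + services) = -782.0 + (-693.2) = -1475.2
Net primary income = 337.4
Net secondary income = 203.7
Current account = -1475.2 + 337.4 + 203.7 = -934.1
Financial account = -(-934.1 + 76.9) = 857.2

857.2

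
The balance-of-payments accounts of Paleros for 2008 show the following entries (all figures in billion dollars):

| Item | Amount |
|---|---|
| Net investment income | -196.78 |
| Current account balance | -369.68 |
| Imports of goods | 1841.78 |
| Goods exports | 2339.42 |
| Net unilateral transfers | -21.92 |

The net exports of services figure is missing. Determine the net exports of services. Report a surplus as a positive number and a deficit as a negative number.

-648.62

Current account = goods balance + services balance + net primary income + net secondary income
Sum of the known components = 278.94
Net exports of services = CA - (known components) = -369.68 - 278.94 = -648.62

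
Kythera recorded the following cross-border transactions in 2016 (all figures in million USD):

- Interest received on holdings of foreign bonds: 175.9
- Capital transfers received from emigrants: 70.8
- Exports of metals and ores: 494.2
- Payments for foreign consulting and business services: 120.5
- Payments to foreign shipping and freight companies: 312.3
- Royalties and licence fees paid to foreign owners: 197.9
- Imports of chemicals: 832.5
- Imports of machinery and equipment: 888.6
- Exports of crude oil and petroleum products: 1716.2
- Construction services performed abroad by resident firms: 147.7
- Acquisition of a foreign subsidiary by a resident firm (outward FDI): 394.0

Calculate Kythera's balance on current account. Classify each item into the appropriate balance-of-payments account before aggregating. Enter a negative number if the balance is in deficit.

182.2

Goods: -832.5 + 1716.2 - 888.6 + 494.2 = 489.3
Services: -312.3 - 197.9 + 147.7 - 120.5 = -483.0
Primary income: 175.9
Current account = 489.3 + (-483.0) + 175.9 = 182.2
(Excluded from the current account — capital account: capital transfers received from emigrants 70.8; financial account: acquisition of a foreign subsidiary by a resident firm (outward FDI) 394.0.)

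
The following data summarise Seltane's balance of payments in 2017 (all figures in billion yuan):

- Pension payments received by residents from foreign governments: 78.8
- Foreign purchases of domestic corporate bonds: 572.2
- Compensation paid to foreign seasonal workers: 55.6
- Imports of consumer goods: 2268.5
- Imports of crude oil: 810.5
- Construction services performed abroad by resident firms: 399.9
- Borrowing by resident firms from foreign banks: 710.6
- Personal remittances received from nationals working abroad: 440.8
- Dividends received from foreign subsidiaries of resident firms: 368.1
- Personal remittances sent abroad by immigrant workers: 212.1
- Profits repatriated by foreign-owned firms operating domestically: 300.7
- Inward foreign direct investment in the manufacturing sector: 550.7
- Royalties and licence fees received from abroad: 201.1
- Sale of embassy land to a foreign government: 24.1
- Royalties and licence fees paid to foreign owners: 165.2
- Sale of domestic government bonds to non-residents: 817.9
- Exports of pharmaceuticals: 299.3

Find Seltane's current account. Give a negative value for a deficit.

Goods: 299.3 - 810.5 - 2268.5 = -2779.7
Services: 201.1 - 165.2 + 399.9 = 435.8
Primary income: -300.7 - 55.6 + 368.1 = 11.8
Secondary income: 440.8 - 212.1 + 78.8 = 307.5
Current account = (-2779.7) + 435.8 + 11.8 + 307.5 = -2024.6
(Excluded from the current account — financial account: foreign purchases of domestic corporate bonds 572.2, borrowing by resident firms from foreign banks 710.6, inward foreign direct investment in the manufacturing sector 550.7, sale of domestic government bonds to non-residents 817.9; capital account: sale of embassy land to a foreign government 24.1.)

-2024.6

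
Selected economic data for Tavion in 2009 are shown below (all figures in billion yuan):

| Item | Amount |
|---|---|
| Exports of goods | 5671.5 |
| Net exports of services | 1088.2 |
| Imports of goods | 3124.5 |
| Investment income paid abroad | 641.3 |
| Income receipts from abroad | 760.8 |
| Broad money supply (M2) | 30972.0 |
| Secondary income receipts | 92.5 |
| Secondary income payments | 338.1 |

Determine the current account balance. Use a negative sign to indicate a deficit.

Goods balance = 5671.5 - 3124.5 = 2547.0
Services balance = 1088.2
Trade balance (goods + services) = 2547.0 + 1088.2 = 3635.2
Net primary income = 760.8 - 641.3 = 119.5
Net secondary income = 92.5 - 338.1 = -245.6
Current account = 3635.2 + 119.5 + (-245.6) = 3509.1

3509.1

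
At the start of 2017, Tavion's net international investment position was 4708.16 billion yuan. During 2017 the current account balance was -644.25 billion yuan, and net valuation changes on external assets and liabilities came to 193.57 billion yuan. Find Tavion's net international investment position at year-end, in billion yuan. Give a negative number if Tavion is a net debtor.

Change in NIIP = current account + net valuation change = -644.25 + 193.57 = -450.68
End-of-year NIIP = 4708.16 + (-450.68) = 4257.48

4257.48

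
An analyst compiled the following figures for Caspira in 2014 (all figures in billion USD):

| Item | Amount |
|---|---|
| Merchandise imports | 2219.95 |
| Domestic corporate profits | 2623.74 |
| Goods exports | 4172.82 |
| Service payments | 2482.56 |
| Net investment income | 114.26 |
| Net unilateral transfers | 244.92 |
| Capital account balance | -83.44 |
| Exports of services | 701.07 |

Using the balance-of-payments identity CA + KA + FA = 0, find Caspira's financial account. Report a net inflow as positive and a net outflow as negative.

Goods balance = 4172.82 - 2219.95 = 1952.87
Services balance = 701.07 - 2482.56 = -1781.49
Trade balance (goods + services) = 1952.87 + (-1781.49) = 171.38
Net primary income = 114.26
Net secondary income = 244.92
Current account = 171.38 + 114.26 + 244.92 = 530.56
Financial account = -(530.56 + (-83.44)) = -447.12

-447.12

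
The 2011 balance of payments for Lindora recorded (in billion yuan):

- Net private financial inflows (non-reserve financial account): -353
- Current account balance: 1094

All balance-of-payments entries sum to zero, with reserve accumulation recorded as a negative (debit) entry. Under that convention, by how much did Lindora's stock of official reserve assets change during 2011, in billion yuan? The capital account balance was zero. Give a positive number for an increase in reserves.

Official reserve transactions balance = -(1094 + (-353)) = -741
An accumulation of reserves is recorded as a debit (negative entry), so the change in the stock of reserves is the negative of that balance.
Change in official reserves = -(-741) = 741

741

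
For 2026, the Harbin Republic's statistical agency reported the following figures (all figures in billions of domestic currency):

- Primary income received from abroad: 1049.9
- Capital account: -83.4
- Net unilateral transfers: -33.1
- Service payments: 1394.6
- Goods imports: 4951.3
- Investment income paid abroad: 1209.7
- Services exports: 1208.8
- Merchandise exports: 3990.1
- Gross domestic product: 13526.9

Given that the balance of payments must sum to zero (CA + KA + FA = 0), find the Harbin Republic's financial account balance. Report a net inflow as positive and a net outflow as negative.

Goods balance = 3990.1 - 4951.3 = -961.2
Services balance = 1208.8 - 1394.6 = -185.8
Trade balance (goods + services) = -961.2 + (-185.8) = -1147.0
Net primary income = 1049.9 - 1209.7 = -159.8
Net secondary income = -33.1
Current account = -1147.0 + (-159.8) + (-33.1) = -1339.9
Financial account = -(-1339.9 + (-83.4)) = 1423.3

1423.3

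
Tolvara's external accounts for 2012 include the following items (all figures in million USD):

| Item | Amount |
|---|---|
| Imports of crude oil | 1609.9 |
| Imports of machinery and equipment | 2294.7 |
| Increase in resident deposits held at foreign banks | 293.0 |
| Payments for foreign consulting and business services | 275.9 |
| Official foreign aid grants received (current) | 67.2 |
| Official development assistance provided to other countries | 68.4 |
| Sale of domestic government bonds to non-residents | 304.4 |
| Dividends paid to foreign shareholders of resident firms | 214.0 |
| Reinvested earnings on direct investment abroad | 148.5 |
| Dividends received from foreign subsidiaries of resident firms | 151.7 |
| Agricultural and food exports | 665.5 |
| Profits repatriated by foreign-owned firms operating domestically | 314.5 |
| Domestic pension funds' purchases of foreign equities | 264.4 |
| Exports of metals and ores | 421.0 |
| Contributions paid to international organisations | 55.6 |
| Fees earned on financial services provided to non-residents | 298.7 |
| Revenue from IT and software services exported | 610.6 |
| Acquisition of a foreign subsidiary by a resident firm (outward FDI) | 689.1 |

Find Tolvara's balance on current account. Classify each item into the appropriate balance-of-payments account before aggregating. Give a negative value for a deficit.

Goods: -2294.7 + 421.0 + 665.5 - 1609.9 = -2818.1
Services: 610.6 + 298.7 - 275.9 = 633.4
Primary income: -214.0 + 151.7 + 148.5 - 314.5 = -228.3
Secondary income: -68.4 + 67.2 - 55.6 = -56.8
Current account = (-2818.1) + 633.4 + (-228.3) + (-56.8) = -2469.8
(Excluded from the current account — financial account: increase in resident deposits held at foreign banks 293.0, sale of domestic government bonds to non-residents 304.4, domestic pension funds' purchases of foreign equities 264.4, acquisition of a foreign subsidiary by a resident firm (outward FDI) 689.1.)

-2469.8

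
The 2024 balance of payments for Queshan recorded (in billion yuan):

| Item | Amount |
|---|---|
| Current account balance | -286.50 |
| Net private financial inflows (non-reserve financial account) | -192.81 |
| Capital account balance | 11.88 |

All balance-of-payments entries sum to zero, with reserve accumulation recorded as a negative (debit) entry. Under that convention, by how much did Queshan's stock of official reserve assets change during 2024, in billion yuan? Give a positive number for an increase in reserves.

Official reserve transactions balance = -((-286.50) + 11.88 + (-192.81)) = 467.43
An accumulation of reserves is recorded as a debit (negative entry), so the change in the stock of reserves is the negative of that balance.
Change in official reserves = -(467.43) = -467.43

-467.43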